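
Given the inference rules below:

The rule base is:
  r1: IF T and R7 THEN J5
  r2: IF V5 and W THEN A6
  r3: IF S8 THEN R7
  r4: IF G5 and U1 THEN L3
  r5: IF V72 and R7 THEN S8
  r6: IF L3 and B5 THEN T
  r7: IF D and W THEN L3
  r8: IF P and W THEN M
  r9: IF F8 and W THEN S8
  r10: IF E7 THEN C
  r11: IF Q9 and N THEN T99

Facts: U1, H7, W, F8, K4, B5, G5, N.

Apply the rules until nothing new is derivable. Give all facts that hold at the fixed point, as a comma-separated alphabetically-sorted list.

Round 1 — r4, r9, derive L3, S8.
Round 2 — r3, r6, derive R7, T.
Round 3 — r1, derive J5.

B5, F8, G5, H7, J5, K4, L3, N, R7, S8, T, U1, W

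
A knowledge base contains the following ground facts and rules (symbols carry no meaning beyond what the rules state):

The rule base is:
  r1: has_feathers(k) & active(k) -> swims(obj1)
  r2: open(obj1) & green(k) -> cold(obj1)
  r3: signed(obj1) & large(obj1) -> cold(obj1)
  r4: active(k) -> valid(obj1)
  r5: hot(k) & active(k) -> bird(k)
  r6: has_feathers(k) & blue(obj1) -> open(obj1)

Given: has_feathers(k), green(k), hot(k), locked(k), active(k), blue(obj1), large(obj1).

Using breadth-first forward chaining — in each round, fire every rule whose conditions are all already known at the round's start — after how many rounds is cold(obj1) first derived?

2

[1] r1 [has_feathers(k) & active(k) -> swims(obj1)]; r4 [active(k) -> valid(obj1)]; r5 [hot(k) & active(k) -> bird(k)]; r6 [has_feathers(k) & blue(obj1) -> open(obj1)]. ⇒ new: swims(obj1), valid(obj1), bird(k), open(obj1).
[2] r2 [open(obj1) & green(k) -> cold(obj1)]. ⇒ new: cold(obj1).
cold(obj1) first appears in round 2.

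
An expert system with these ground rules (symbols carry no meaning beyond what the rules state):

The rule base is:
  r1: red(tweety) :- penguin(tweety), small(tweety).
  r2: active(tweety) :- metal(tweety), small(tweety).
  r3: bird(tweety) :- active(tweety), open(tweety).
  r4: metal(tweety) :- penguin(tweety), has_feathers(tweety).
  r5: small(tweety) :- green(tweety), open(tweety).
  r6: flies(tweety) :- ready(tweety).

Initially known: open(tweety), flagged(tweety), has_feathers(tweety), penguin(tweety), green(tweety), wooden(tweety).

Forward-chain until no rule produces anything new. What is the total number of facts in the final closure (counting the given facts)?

11

Round 1: r4 [metal(tweety) :- penguin(tweety), has_feathers(tweety).]; r5 [small(tweety) :- green(tweety), open(tweety).]. New: metal(tweety), small(tweety).
Round 2: r1 [red(tweety) :- penguin(tweety), small(tweety).]; r2 [active(tweety) :- metal(tweety), small(tweety).]. New: red(tweety), active(tweety).
Round 3: r3 [bird(tweety) :- active(tweety), open(tweety).]. New: bird(tweety).
Closure: {active(tweety), bird(tweety), flagged(tweety), green(tweety), has_feathers(tweety), metal(tweety), open(tweety), penguin(tweety), red(tweety), small(tweety), wooden(tweety)} — 11 facts.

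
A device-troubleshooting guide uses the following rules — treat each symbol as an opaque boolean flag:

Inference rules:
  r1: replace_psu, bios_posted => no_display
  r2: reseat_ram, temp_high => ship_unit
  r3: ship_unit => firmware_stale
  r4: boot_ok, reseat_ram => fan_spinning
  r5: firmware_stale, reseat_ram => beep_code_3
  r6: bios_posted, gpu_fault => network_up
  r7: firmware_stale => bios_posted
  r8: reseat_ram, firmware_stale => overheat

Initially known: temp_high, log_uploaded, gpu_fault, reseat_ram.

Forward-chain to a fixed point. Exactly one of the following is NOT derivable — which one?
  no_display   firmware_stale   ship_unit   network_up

no_display

Round 1: r2 [reseat_ram, temp_high => ship_unit]. New: ship_unit.
Round 2: r3 [ship_unit => firmware_stale]. New: firmware_stale.
Round 3: r5 [firmware_stale, reseat_ram => beep_code_3]; r7 [firmware_stale => bios_posted]; r8 [reseat_ram, firmware_stale => overheat]. New: beep_code_3, bios_posted, overheat.
Round 4: r6 [bios_posted, gpu_fault => network_up]. New: network_up.
Derived: firmware_stale (round 2), network_up (round 4), ship_unit (round 1). no_display never appears in any round.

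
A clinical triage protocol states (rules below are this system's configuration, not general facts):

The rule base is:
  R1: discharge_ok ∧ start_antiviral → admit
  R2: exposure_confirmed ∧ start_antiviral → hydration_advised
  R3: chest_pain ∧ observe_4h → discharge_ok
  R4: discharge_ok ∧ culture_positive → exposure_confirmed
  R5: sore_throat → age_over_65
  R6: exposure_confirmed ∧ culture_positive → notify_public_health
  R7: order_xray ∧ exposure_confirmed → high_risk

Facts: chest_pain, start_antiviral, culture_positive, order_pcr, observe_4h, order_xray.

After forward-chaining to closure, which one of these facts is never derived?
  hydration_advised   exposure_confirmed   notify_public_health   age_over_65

age_over_65

[1] R3 [chest_pain ∧ observe_4h → discharge_ok]. ⇒ new: discharge_ok.
[2] R1 [discharge_ok ∧ start_antiviral → admit]; R4 [discharge_ok ∧ culture_positive → exposure_confirmed]. ⇒ new: admit, exposure_confirmed.
[3] R2 [exposure_confirmed ∧ start_antiviral → hydration_advised]; R6 [exposure_confirmed ∧ culture_positive → notify_public_health]; R7 [order_xray ∧ exposure_confirmed → high_risk]. ⇒ new: hydration_advised, notify_public_health, high_risk.
Derived: hydration_advised (round 3), exposure_confirmed (round 2), notify_public_health (round 3). age_over_65 never appears in any round.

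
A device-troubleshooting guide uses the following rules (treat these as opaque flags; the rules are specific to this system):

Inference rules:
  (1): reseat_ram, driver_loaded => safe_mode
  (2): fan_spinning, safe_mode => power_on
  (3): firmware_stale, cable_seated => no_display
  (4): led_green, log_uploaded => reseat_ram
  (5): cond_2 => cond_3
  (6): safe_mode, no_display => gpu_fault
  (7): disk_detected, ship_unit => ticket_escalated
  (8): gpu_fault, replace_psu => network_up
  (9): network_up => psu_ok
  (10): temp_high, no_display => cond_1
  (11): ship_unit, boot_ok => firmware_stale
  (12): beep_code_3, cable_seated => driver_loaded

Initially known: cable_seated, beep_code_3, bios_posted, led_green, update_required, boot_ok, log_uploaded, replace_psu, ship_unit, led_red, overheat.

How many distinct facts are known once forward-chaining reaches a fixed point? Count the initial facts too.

19

[1] (4) [led_green, log_uploaded => reseat_ram]; (11) [ship_unit, boot_ok => firmware_stale]; (12) [beep_code_3, cable_seated => driver_loaded]. ⇒ new: reseat_ram, firmware_stale, driver_loaded.
[2] (1) [reseat_ram, driver_loaded => safe_mode]; (3) [firmware_stale, cable_seated => no_display]. ⇒ new: safe_mode, no_display.
[3] (6) [safe_mode, no_display => gpu_fault]. ⇒ new: gpu_fault.
[4] (8) [gpu_fault, replace_psu => network_up]. ⇒ new: network_up.
[5] (9) [network_up => psu_ok]. ⇒ new: psu_ok.
Closure: {beep_code_3, bios_posted, boot_ok, cable_seated, driver_loaded, firmware_stale, gpu_fault, led_green, led_red, log_uploaded, network_up, no_display, overheat, psu_ok, replace_psu, reseat_ram, safe_mode, ship_unit, update_required} — 19 facts.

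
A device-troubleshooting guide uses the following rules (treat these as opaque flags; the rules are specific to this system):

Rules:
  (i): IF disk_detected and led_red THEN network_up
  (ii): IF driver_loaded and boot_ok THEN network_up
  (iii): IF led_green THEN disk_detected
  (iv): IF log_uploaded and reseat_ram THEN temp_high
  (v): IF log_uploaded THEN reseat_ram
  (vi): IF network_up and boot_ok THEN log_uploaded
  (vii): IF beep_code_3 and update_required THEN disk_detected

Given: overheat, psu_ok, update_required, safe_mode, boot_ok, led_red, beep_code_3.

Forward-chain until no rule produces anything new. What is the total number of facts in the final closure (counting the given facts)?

12

Round 1 — (vii), derive disk_detected.
Round 2 — (i), derive network_up.
Round 3 — (vi), derive log_uploaded.
Round 4 — (v), derive reseat_ram.
Round 5 — (iv), derive temp_high.
Closure: {beep_code_3, boot_ok, disk_detected, led_red, log_uploaded, network_up, overheat, psu_ok, reseat_ram, safe_mode, temp_high, update_required} — 12 facts.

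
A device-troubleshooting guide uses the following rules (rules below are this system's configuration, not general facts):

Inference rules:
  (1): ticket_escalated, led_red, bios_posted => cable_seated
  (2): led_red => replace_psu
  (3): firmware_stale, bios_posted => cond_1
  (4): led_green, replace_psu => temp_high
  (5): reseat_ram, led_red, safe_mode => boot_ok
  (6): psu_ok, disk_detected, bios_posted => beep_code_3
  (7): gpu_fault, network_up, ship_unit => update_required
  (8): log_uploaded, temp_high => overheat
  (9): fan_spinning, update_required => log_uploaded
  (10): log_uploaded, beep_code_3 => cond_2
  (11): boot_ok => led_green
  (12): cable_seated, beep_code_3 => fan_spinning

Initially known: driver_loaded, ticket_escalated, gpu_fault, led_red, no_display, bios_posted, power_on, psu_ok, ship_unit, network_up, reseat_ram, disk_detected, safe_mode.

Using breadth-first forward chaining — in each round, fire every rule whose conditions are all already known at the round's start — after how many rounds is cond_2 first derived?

4

[1] (1) [ticket_escalated, led_red, bios_posted => cable_seated]; (2) [led_red => replace_psu]; (5) [reseat_ram, led_red, safe_mode => boot_ok]; (6) [psu_ok, disk_detected, bios_posted => beep_code_3]; (7) [gpu_fault, network_up, ship_unit => update_required]. ⇒ new: cable_seated, replace_psu, boot_ok, beep_code_3, update_required.
[2] (11) [boot_ok => led_green]; (12) [cable_seated, beep_code_3 => fan_spinning]. ⇒ new: led_green, fan_spinning.
[3] (4) [led_green, replace_psu => temp_high]; (9) [fan_spinning, update_required => log_uploaded]. ⇒ new: temp_high, log_uploaded.
[4] (8) [log_uploaded, temp_high => overheat]; (10) [log_uploaded, beep_code_3 => cond_2]. ⇒ new: overheat, cond_2.
cond_2 first appears in round 4.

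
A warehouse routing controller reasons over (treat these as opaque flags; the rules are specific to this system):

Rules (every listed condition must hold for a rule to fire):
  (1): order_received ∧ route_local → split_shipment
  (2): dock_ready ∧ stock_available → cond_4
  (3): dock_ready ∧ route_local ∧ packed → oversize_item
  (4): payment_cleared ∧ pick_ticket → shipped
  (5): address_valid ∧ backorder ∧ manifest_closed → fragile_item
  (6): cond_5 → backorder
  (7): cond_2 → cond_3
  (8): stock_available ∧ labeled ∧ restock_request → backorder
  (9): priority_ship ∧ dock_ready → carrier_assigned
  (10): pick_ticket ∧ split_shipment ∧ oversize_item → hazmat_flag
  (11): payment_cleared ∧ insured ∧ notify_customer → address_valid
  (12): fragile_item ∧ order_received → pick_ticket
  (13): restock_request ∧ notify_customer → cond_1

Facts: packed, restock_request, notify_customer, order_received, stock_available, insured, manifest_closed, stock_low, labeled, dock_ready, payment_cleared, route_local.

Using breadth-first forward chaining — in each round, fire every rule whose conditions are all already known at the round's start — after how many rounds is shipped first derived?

Round 1 fires (1), (2), (3), (8), (11), (13), giving split_shipment, cond_4, oversize_item, backorder, address_valid, cond_1.
Round 2 fires (5), giving fragile_item.
Round 3 fires (12), giving pick_ticket.
Round 4 fires (4), (10), giving shipped, hazmat_flag.
shipped first appears in round 4.

4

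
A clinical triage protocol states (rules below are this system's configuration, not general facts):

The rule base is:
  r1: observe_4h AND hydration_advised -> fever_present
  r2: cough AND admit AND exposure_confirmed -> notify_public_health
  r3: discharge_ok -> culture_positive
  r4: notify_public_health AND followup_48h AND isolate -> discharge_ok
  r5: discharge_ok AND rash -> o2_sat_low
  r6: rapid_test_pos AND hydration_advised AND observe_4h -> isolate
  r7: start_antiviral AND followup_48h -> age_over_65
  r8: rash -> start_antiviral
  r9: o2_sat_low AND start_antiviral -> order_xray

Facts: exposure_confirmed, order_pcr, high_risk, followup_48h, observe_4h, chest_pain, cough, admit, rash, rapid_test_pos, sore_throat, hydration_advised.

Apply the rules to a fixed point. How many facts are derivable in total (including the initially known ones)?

21

Round 1: r1 [observe_4h AND hydration_advised -> fever_present]; r2 [cough AND admit AND exposure_confirmed -> notify_public_health]; r6 [rapid_test_pos AND hydration_advised AND observe_4h -> isolate]; r8 [rash -> start_antiviral]. New: fever_present, notify_public_health, isolate, start_antiviral.
Round 2: r4 [notify_public_health AND followup_48h AND isolate -> discharge_ok]; r7 [start_antiviral AND followup_48h -> age_over_65]. New: discharge_ok, age_over_65.
Round 3: r3 [discharge_ok -> culture_positive]; r5 [discharge_ok AND rash -> o2_sat_low]. New: culture_positive, o2_sat_low.
Round 4: r9 [o2_sat_low AND start_antiviral -> order_xray]. New: order_xray.
Closure: {admit, age_over_65, chest_pain, cough, culture_positive, discharge_ok, exposure_confirmed, fever_present, followup_48h, high_risk, hydration_advised, isolate, notify_public_health, o2_sat_low, observe_4h, order_pcr, order_xray, rapid_test_pos, rash, sore_throat, start_antiviral} — 21 facts.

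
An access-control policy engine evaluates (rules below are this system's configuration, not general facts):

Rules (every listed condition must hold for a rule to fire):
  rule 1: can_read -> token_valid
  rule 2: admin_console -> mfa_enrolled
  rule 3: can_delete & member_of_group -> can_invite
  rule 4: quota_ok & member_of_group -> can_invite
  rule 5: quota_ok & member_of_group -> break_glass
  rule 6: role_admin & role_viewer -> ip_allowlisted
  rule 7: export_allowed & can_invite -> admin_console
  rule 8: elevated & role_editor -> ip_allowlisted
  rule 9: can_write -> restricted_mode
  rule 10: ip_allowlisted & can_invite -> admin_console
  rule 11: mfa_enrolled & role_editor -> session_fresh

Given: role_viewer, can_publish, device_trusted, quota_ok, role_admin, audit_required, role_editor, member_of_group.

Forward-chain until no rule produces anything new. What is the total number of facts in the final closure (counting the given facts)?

Round 1: rule 4 [quota_ok & member_of_group -> can_invite]; rule 5 [quota_ok & member_of_group -> break_glass]; rule 6 [role_admin & role_viewer -> ip_allowlisted]. Adds can_invite, break_glass, ip_allowlisted.
Round 2: rule 10 [ip_allowlisted & can_invite -> admin_console]. Adds admin_console.
Round 3: rule 2 [admin_console -> mfa_enrolled]. Adds mfa_enrolled.
Round 4: rule 11 [mfa_enrolled & role_editor -> session_fresh]. Adds session_fresh.
Closure: {admin_console, audit_required, break_glass, can_invite, can_publish, device_trusted, ip_allowlisted, member_of_group, mfa_enrolled, quota_ok, role_admin, role_editor, role_viewer, session_fresh} — 14 facts.

14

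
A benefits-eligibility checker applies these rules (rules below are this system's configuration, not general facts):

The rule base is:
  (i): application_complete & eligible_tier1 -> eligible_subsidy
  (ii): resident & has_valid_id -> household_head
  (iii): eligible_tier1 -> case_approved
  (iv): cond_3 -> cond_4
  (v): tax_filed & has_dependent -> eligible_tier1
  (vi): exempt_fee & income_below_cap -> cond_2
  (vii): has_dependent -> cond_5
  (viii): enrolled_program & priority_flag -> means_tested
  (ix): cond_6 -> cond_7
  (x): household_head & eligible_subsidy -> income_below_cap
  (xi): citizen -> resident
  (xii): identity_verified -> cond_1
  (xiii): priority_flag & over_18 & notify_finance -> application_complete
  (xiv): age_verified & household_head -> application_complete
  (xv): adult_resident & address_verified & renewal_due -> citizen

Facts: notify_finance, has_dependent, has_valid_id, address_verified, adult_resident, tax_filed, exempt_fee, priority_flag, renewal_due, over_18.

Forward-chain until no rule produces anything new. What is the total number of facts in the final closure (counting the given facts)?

Round 1: (v) [tax_filed & has_dependent -> eligible_tier1]; (vii) [has_dependent -> cond_5]; (xiii) [priority_flag & over_18 & notify_finance -> application_complete]; (xv) [adult_resident & address_verified & renewal_due -> citizen]. New: eligible_tier1, cond_5, application_complete, citizen.
Round 2: (i) [application_complete & eligible_tier1 -> eligible_subsidy]; (iii) [eligible_tier1 -> case_approved]; (xi) [citizen -> resident]. New: eligible_subsidy, case_approved, resident.
Round 3: (ii) [resident & has_valid_id -> household_head]. New: household_head.
Round 4: (x) [household_head & eligible_subsidy -> income_below_cap]. New: income_below_cap.
Round 5: (vi) [exempt_fee & income_below_cap -> cond_2]. New: cond_2.
Closure: {address_verified, adult_resident, application_complete, case_approved, citizen, cond_2, cond_5, eligible_subsidy, eligible_tier1, exempt_fee, has_dependent, has_valid_id, household_head, income_below_cap, notify_finance, over_18, priority_flag, renewal_due, resident, tax_filed} — 20 facts.

20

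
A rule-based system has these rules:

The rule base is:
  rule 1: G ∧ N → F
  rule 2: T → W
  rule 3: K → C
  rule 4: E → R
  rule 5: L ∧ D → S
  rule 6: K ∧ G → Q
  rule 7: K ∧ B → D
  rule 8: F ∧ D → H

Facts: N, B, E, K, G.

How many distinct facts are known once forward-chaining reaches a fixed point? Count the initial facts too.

Round 1: rule 1 [G ∧ N → F]; rule 3 [K → C]; rule 4 [E → R]; rule 6 [K ∧ G → Q]; rule 7 [K ∧ B → D]. Adds F, C, R, Q, D.
Round 2: rule 8 [F ∧ D → H]. Adds H.
Closure: {B, C, D, E, F, G, H, K, N, Q, R} — 11 facts.

11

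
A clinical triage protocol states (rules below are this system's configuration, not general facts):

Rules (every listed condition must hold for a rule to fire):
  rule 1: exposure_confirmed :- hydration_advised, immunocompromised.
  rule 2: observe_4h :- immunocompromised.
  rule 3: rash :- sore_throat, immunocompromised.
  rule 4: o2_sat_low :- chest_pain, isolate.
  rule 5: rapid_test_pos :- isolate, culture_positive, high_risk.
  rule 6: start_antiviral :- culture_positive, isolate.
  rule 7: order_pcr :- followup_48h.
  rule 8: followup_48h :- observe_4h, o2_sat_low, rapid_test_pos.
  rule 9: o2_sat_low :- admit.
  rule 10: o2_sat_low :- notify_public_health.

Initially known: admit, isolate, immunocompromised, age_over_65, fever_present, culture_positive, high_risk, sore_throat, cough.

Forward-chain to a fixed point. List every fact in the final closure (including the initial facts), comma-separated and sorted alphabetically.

Round 1: rule 2 [observe_4h :- immunocompromised.]; rule 3 [rash :- sore_throat, immunocompromised.]; rule 5 [rapid_test_pos :- isolate, culture_positive, high_risk.]; rule 6 [start_antiviral :- culture_positive, isolate.]; rule 9 [o2_sat_low :- admit.]. New: observe_4h, rash, rapid_test_pos, start_antiviral, o2_sat_low.
Round 2: rule 8 [followup_48h :- observe_4h, o2_sat_low, rapid_test_pos.]. New: followup_48h.
Round 3: rule 7 [order_pcr :- followup_48h.]. New: order_pcr.

admit, age_over_65, cough, culture_positive, fever_present, followup_48h, high_risk, immunocompromised, isolate, o2_sat_low, observe_4h, order_pcr, rapid_test_pos, rash, sore_throat, start_antiviral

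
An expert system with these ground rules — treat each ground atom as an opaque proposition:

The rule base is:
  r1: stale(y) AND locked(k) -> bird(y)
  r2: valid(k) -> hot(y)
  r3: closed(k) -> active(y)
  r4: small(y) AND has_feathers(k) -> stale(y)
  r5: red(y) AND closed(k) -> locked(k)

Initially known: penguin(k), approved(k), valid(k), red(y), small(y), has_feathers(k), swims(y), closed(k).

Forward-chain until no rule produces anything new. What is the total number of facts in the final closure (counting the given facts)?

Round 1: r2 [valid(k) -> hot(y)]; r3 [closed(k) -> active(y)]; r4 [small(y) AND has_feathers(k) -> stale(y)]; r5 [red(y) AND closed(k) -> locked(k)]. New: hot(y), active(y), stale(y), locked(k).
Round 2: r1 [stale(y) AND locked(k) -> bird(y)]. New: bird(y).
Closure: {active(y), approved(k), bird(y), closed(k), has_feathers(k), hot(y), locked(k), penguin(k), red(y), small(y), stale(y), swims(y), valid(k)} — 13 facts.

13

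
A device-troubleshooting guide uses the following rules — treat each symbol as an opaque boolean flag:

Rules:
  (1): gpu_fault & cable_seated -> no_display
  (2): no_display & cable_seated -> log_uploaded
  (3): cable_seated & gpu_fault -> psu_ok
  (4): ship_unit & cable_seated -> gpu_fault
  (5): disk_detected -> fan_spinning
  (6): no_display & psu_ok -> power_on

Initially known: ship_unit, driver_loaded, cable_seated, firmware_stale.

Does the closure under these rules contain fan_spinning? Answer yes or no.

Round 1 fires (4), giving gpu_fault.
Round 2 fires (1), (3), giving no_display, psu_ok.
Round 3 fires (2), (6), giving log_uploaded, power_on.
Fixed point reached. fan_spinning is concluded only by (5); (5) needs disk_detected (never derived).

no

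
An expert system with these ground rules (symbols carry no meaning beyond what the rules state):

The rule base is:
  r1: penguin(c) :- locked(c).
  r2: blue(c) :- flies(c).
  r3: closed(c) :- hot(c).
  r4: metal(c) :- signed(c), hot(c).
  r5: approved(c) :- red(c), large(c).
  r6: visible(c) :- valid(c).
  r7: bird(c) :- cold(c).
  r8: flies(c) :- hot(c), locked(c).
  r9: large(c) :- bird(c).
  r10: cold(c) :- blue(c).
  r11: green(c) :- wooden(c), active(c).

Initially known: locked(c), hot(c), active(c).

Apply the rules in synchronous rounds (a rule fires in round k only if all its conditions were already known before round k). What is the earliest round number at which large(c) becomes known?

5

Round 1: r1 [penguin(c) :- locked(c).]; r3 [closed(c) :- hot(c).]; r8 [flies(c) :- hot(c), locked(c).]. Adds penguin(c), closed(c), flies(c).
Round 2: r2 [blue(c) :- flies(c).]. Adds blue(c).
Round 3: r10 [cold(c) :- blue(c).]. Adds cold(c).
Round 4: r7 [bird(c) :- cold(c).]. Adds bird(c).
Round 5: r9 [large(c) :- bird(c).]. Adds large(c).
large(c) first appears in round 5.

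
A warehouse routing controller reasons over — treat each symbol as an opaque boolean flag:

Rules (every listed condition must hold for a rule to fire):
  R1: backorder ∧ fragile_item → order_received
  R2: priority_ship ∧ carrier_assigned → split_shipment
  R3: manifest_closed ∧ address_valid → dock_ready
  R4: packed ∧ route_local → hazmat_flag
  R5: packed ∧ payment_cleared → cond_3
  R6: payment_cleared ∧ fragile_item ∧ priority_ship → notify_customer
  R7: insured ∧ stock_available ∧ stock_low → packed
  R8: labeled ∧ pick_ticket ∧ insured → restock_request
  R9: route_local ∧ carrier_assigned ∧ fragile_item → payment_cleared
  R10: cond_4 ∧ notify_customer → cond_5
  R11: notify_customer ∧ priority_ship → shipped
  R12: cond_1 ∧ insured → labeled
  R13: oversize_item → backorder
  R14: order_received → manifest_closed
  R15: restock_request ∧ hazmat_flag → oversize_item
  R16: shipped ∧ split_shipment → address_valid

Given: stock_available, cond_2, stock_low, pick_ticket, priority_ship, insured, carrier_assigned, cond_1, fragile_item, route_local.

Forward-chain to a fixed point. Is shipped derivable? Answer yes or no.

yes

Round 1: R2 [priority_ship ∧ carrier_assigned → split_shipment]; R7 [insured ∧ stock_available ∧ stock_low → packed]; R9 [route_local ∧ carrier_assigned ∧ fragile_item → payment_cleared]; R12 [cond_1 ∧ insured → labeled]. Adds split_shipment, packed, payment_cleared, labeled.
Round 2: R4 [packed ∧ route_local → hazmat_flag]; R5 [packed ∧ payment_cleared → cond_3]; R6 [payment_cleared ∧ fragile_item ∧ priority_ship → notify_customer]; R8 [labeled ∧ pick_ticket ∧ insured → restock_request]. Adds hazmat_flag, cond_3, notify_customer, restock_request.
Round 3: R11 [notify_customer ∧ priority_ship → shipped]; R15 [restock_request ∧ hazmat_flag → oversize_item]. Adds shipped, oversize_item.
Round 4: R13 [oversize_item → backorder]; R16 [shipped ∧ split_shipment → address_valid]. Adds backorder, address_valid.
Round 5: R1 [backorder ∧ fragile_item → order_received]. Adds order_received.
Round 6: R14 [order_received → manifest_closed]. Adds manifest_closed.
Round 7: R3 [manifest_closed ∧ address_valid → dock_ready]. Adds dock_ready.
shipped appears in round 3, so it is derivable.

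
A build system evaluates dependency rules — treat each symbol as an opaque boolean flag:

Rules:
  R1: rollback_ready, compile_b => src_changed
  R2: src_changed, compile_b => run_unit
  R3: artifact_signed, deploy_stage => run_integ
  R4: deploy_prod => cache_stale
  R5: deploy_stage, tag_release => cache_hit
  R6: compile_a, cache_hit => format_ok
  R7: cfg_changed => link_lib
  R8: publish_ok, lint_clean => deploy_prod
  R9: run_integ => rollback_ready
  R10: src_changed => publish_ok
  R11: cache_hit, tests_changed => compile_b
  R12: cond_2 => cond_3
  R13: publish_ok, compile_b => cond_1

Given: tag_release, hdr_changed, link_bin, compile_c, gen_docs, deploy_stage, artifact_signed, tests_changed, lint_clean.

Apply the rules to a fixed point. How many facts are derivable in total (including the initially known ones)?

19

Round 1: R3 [artifact_signed, deploy_stage => run_integ]; R5 [deploy_stage, tag_release => cache_hit]. Adds run_integ, cache_hit.
Round 2: R9 [run_integ => rollback_ready]; R11 [cache_hit, tests_changed => compile_b]. Adds rollback_ready, compile_b.
Round 3: R1 [rollback_ready, compile_b => src_changed]. Adds src_changed.
Round 4: R2 [src_changed, compile_b => run_unit]; R10 [src_changed => publish_ok]. Adds run_unit, publish_ok.
Round 5: R8 [publish_ok, lint_clean => deploy_prod]; R13 [publish_ok, compile_b => cond_1]. Adds deploy_prod, cond_1.
Round 6: R4 [deploy_prod => cache_stale]. Adds cache_stale.
Closure: {artifact_signed, cache_hit, cache_stale, compile_b, compile_c, cond_1, deploy_prod, deploy_stage, gen_docs, hdr_changed, link_bin, lint_clean, publish_ok, rollback_ready, run_integ, run_unit, src_changed, tag_release, tests_changed} — 19 facts.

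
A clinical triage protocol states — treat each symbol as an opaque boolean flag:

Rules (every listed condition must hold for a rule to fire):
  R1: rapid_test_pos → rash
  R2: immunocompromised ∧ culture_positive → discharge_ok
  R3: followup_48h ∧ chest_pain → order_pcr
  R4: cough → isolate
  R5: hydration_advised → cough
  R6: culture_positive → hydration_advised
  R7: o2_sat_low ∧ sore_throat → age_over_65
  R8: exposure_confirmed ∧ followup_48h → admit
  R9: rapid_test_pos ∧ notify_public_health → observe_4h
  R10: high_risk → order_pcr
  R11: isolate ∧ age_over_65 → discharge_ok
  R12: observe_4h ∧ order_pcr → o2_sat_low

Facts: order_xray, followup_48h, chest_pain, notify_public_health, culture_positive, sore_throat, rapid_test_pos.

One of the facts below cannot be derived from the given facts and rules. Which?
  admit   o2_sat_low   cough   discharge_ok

Round 1: R1 [rapid_test_pos → rash]; R3 [followup_48h ∧ chest_pain → order_pcr]; R6 [culture_positive → hydration_advised]; R9 [rapid_test_pos ∧ notify_public_health → observe_4h]. New: rash, order_pcr, hydration_advised, observe_4h.
Round 2: R5 [hydration_advised → cough]; R12 [observe_4h ∧ order_pcr → o2_sat_low]. New: cough, o2_sat_low.
Round 3: R4 [cough → isolate]; R7 [o2_sat_low ∧ sore_throat → age_over_65]. New: isolate, age_over_65.
Round 4: R11 [isolate ∧ age_over_65 → discharge_ok]. New: discharge_ok.
Derived: discharge_ok (round 4), cough (round 2), o2_sat_low (round 2). admit never appears in any round.

admit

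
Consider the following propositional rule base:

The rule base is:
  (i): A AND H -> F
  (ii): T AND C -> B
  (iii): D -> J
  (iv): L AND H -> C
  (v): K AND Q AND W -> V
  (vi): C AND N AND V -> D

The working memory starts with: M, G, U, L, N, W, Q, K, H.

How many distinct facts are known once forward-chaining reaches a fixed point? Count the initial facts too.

Round 1: (iv) [L AND H -> C]; (v) [K AND Q AND W -> V]. Adds C, V.
Round 2: (vi) [C AND N AND V -> D]. Adds D.
Round 3: (iii) [D -> J]. Adds J.
Closure: {C, D, G, H, J, K, L, M, N, Q, U, V, W} — 13 facts.

13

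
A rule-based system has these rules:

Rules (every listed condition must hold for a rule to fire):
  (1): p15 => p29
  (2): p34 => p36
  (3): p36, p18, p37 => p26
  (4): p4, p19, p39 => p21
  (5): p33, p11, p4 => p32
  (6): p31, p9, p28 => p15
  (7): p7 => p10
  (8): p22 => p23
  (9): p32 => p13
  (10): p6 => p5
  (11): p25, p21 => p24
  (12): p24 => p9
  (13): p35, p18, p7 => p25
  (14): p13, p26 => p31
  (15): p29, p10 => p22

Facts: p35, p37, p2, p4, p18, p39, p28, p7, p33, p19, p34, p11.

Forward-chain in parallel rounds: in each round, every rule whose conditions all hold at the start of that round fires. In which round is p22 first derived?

6

Round 1: (2) [p34 => p36]; (4) [p4, p19, p39 => p21]; (5) [p33, p11, p4 => p32]; (7) [p7 => p10]; (13) [p35, p18, p7 => p25]. New: p36, p21, p32, p10, p25.
Round 2: (3) [p36, p18, p37 => p26]; (9) [p32 => p13]; (11) [p25, p21 => p24]. New: p26, p13, p24.
Round 3: (12) [p24 => p9]; (14) [p13, p26 => p31]. New: p9, p31.
Round 4: (6) [p31, p9, p28 => p15]. New: p15.
Round 5: (1) [p15 => p29]. New: p29.
Round 6: (15) [p29, p10 => p22]. New: p22.
p22 first appears in round 6.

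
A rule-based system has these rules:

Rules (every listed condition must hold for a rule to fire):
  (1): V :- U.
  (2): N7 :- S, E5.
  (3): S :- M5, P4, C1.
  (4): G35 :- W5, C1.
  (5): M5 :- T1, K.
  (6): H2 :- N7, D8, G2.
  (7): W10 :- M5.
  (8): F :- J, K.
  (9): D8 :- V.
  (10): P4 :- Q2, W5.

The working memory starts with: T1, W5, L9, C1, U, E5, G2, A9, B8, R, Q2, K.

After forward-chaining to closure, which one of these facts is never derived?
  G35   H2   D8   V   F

F

Round 1: (1) [V :- U.]; (4) [G35 :- W5, C1.]; (5) [M5 :- T1, K.]; (10) [P4 :- Q2, W5.]. New: V, G35, M5, P4.
Round 2: (3) [S :- M5, P4, C1.]; (7) [W10 :- M5.]; (9) [D8 :- V.]. New: S, W10, D8.
Round 3: (2) [N7 :- S, E5.]. New: N7.
Round 4: (6) [H2 :- N7, D8, G2.]. New: H2.
Derived: G35 (round 1), D8 (round 2), V (round 1), H2 (round 4). F never appears in any round.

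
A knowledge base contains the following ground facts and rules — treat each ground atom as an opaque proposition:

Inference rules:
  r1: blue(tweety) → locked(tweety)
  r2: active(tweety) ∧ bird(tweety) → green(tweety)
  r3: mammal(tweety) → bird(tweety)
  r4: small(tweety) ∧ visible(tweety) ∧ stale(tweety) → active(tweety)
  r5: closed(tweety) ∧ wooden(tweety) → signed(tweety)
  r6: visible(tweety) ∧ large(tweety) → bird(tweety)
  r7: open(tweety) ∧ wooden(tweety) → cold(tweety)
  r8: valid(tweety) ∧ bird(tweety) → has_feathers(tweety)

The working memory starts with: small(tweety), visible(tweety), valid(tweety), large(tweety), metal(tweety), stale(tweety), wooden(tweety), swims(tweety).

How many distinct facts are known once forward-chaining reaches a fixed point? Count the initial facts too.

12

Round 1 — r4, r6, derive active(tweety), bird(tweety).
Round 2 — r2, r8, derive green(tweety), has_feathers(tweety).
Closure: {active(tweety), bird(tweety), green(tweety), has_feathers(tweety), large(tweety), metal(tweety), small(tweety), stale(tweety), swims(tweety), valid(tweety), visible(tweety), wooden(tweety)} — 12 facts.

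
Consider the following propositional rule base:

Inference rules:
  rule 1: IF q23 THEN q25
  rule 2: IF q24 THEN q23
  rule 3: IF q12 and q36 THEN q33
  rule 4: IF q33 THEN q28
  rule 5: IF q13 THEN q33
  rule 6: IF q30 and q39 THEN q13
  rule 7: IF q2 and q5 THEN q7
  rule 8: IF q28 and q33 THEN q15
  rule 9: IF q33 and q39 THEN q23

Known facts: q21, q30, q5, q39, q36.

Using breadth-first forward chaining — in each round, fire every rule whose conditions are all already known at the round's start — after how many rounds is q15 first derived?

[1] rule 6 [IF q30 and q39 THEN q13]. ⇒ new: q13.
[2] rule 5 [IF q13 THEN q33]. ⇒ new: q33.
[3] rule 4 [IF q33 THEN q28]; rule 9 [IF q33 and q39 THEN q23]. ⇒ new: q28, q23.
[4] rule 1 [IF q23 THEN q25]; rule 8 [IF q28 and q33 THEN q15]. ⇒ new: q25, q15.
q15 first appears in round 4.

4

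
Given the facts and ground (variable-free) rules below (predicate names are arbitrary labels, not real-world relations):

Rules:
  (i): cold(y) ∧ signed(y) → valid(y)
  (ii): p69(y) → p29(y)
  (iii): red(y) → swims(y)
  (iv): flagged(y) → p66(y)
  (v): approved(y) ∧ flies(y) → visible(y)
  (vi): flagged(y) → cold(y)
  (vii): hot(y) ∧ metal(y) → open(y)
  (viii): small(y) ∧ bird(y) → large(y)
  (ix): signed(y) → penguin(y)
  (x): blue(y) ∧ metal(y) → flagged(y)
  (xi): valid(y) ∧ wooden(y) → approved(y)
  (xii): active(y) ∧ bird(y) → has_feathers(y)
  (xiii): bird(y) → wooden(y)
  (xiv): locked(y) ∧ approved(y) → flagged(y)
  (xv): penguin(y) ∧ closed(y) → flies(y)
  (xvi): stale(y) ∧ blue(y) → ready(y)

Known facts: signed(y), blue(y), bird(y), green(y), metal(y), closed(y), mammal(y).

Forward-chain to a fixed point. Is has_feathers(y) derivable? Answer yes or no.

no

Round 1: (ix) [signed(y) → penguin(y)]; (x) [blue(y) ∧ metal(y) → flagged(y)]; (xiii) [bird(y) → wooden(y)]. Adds penguin(y), flagged(y), wooden(y).
Round 2: (iv) [flagged(y) → p66(y)]; (vi) [flagged(y) → cold(y)]; (xv) [penguin(y) ∧ closed(y) → flies(y)]. Adds p66(y), cold(y), flies(y).
Round 3: (i) [cold(y) ∧ signed(y) → valid(y)]. Adds valid(y).
Round 4: (xi) [valid(y) ∧ wooden(y) → approved(y)]. Adds approved(y).
Round 5: (v) [approved(y) ∧ flies(y) → visible(y)]. Adds visible(y).
Fixed point reached. has_feathers(y) is concluded only by (xii); (xii) needs active(y) (never derived).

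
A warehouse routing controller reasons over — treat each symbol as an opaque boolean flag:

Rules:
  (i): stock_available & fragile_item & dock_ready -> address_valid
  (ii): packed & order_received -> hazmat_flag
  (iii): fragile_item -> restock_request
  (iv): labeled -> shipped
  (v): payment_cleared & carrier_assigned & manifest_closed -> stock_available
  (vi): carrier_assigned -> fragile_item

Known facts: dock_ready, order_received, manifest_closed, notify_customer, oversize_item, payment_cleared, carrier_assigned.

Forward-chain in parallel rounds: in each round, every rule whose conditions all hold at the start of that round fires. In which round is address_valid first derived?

Round 1: (v) [payment_cleared & carrier_assigned & manifest_closed -> stock_available]; (vi) [carrier_assigned -> fragile_item]. Adds stock_available, fragile_item.
Round 2: (i) [stock_available & fragile_item & dock_ready -> address_valid]; (iii) [fragile_item -> restock_request]. Adds address_valid, restock_request.
address_valid first appears in round 2.

2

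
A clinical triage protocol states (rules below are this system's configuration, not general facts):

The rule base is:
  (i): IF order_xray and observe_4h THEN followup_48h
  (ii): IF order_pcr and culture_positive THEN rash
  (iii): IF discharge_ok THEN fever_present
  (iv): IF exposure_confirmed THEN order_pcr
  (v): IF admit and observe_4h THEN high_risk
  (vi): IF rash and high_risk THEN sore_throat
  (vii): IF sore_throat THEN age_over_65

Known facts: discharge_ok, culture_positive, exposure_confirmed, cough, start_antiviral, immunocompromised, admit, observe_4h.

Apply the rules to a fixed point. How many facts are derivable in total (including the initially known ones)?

14

[1] (iii) [IF discharge_ok THEN fever_present]; (iv) [IF exposure_confirmed THEN order_pcr]; (v) [IF admit and observe_4h THEN high_risk]. ⇒ new: fever_present, order_pcr, high_risk.
[2] (ii) [IF order_pcr and culture_positive THEN rash]. ⇒ new: rash.
[3] (vi) [IF rash and high_risk THEN sore_throat]. ⇒ new: sore_throat.
[4] (vii) [IF sore_throat THEN age_over_65]. ⇒ new: age_over_65.
Closure: {admit, age_over_65, cough, culture_positive, discharge_ok, exposure_confirmed, fever_present, high_risk, immunocompromised, observe_4h, order_pcr, rash, sore_throat, start_antiviral} — 14 facts.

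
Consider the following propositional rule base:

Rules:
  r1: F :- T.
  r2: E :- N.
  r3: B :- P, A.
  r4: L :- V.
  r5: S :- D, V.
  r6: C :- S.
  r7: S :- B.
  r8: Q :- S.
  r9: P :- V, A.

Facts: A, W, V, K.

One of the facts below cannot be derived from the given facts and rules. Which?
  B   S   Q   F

Round 1 fires r4, r9, giving L, P.
Round 2 fires r3, giving B.
Round 3 fires r7, giving S.
Round 4 fires r6, r8, giving C, Q.
Derived: B (round 2), Q (round 4), S (round 3). F never appears in any round.

F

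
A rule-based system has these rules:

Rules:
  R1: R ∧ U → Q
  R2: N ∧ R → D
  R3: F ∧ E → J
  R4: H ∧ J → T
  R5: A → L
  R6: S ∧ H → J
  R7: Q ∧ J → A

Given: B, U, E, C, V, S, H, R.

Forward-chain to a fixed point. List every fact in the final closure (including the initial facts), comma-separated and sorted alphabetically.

[1] R1 [R ∧ U → Q]; R6 [S ∧ H → J]. ⇒ new: Q, J.
[2] R4 [H ∧ J → T]; R7 [Q ∧ J → A]. ⇒ new: T, A.
[3] R5 [A → L]. ⇒ new: L.

A, B, C, E, H, J, L, Q, R, S, T, U, V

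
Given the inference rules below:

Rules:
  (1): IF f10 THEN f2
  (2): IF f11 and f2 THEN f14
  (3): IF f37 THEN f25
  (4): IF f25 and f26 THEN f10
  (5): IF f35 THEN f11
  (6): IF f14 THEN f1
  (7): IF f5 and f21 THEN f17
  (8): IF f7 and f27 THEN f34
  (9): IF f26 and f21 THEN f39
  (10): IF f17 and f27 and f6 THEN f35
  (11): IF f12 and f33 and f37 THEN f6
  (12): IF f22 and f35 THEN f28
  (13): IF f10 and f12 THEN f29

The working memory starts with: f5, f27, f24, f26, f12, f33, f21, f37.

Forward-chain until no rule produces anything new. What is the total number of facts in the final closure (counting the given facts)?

Round 1 — (3), (7), (9), (11), derive f25, f17, f39, f6.
Round 2 — (4), (10), derive f10, f35.
Round 3 — (1), (5), (13), derive f2, f11, f29.
Round 4 — (2), derive f14.
Round 5 — (6), derive f1.
Closure: {f1, f10, f11, f12, f14, f17, f2, f21, f24, f25, f26, f27, f29, f33, f35, f37, f39, f5, f6} — 19 facts.

19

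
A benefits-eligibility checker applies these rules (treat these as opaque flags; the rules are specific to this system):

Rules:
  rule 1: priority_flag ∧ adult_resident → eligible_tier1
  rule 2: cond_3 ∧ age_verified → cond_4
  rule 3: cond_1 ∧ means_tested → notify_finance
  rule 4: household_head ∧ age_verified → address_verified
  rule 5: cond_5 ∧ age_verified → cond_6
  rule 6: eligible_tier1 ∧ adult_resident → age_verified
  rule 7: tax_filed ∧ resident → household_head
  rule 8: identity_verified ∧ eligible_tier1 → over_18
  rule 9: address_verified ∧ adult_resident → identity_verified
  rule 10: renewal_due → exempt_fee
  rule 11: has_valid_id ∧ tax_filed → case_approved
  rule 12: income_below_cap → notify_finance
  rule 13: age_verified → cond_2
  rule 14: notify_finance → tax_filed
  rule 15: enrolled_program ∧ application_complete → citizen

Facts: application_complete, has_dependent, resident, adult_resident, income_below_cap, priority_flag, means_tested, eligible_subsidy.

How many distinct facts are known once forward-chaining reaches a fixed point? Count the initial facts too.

17

Round 1 — rule 1, rule 12, derive eligible_tier1, notify_finance.
Round 2 — rule 6, rule 14, derive age_verified, tax_filed.
Round 3 — rule 7, rule 13, derive household_head, cond_2.
Round 4 — rule 4, derive address_verified.
Round 5 — rule 9, derive identity_verified.
Round 6 — rule 8, derive over_18.
Closure: {address_verified, adult_resident, age_verified, application_complete, cond_2, eligible_subsidy, eligible_tier1, has_dependent, household_head, identity_verified, income_below_cap, means_tested, notify_finance, over_18, priority_flag, resident, tax_filed} — 17 facts.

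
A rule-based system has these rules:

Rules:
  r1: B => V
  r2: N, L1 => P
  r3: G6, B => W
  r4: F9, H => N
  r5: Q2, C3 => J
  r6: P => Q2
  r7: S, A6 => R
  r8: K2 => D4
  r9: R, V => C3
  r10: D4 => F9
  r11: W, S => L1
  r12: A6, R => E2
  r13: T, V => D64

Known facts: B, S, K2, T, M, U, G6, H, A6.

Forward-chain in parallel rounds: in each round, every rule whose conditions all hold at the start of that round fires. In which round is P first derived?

4

Round 1 fires r1, r3, r7, r8, giving V, W, R, D4.
Round 2 fires r9, r10, r11, r12, r13, giving C3, F9, L1, E2, D64.
Round 3 fires r4, giving N.
Round 4 fires r2, giving P.
P first appears in round 4.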